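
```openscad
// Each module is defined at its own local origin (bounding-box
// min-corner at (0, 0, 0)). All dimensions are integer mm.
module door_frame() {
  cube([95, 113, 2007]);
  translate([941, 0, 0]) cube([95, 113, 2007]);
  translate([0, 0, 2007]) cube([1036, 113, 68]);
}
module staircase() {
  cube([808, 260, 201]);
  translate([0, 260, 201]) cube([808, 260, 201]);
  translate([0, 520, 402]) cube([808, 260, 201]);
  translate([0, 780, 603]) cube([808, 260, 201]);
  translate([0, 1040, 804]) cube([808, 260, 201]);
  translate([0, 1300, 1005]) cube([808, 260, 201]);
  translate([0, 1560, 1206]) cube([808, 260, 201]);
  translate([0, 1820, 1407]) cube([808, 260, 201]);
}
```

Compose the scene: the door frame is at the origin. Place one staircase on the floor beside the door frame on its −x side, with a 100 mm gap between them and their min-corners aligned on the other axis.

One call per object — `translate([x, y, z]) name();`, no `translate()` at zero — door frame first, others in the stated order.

door_frame();
translate([-908, 0, 0]) staircase();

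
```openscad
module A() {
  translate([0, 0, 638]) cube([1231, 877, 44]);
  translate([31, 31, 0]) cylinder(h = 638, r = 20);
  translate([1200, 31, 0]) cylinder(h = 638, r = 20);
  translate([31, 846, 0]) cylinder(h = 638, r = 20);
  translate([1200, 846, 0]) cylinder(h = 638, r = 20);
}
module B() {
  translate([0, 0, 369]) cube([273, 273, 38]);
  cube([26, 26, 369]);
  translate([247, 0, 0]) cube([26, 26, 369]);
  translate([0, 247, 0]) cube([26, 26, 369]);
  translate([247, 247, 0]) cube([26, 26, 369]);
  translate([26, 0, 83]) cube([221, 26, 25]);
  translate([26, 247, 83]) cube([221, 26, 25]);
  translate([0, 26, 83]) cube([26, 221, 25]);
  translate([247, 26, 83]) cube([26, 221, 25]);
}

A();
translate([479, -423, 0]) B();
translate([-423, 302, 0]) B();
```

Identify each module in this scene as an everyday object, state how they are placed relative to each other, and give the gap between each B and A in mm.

A is a table. B is a stool. Two stools sit around the table at the −y, −x sides. The gap between each stool and the table is 150 mm.

Each stool's nearest face is 150 mm from the table's bounding box.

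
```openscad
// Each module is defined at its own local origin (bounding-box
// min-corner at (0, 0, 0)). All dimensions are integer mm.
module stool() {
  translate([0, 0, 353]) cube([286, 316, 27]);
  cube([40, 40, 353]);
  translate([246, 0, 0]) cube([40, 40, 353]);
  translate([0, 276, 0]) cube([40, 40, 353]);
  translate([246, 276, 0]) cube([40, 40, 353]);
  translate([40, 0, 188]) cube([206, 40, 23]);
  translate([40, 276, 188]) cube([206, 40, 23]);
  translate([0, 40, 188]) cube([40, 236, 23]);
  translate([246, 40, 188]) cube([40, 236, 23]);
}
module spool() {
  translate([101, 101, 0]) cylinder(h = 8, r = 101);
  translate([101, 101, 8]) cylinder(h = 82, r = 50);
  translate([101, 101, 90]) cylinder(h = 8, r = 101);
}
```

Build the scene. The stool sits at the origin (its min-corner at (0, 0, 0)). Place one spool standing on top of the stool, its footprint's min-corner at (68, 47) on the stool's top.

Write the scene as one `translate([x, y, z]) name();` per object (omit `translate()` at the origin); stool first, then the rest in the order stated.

stool();
translate([68, 47, 380]) spool();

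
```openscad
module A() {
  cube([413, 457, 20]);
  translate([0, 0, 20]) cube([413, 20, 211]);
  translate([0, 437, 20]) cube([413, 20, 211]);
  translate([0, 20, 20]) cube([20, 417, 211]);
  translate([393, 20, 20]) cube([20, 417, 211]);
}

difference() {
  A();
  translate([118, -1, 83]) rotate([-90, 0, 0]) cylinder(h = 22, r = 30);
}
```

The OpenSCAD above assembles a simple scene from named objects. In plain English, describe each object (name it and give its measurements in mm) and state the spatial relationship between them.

A is an open-topped rectangular box: outside dimensions 413×457×231 mm, with a uniform wall and base thickness of 20 mm. The base is a full 413×457 slab on the floor; four walls sit on top of the base. The front and back walls (the −y and +y sides) span the full width; the two side walls fit between them.

The open box has a circular hole of radius 30 mm through its front wall, centred at (x = 118, z = 83).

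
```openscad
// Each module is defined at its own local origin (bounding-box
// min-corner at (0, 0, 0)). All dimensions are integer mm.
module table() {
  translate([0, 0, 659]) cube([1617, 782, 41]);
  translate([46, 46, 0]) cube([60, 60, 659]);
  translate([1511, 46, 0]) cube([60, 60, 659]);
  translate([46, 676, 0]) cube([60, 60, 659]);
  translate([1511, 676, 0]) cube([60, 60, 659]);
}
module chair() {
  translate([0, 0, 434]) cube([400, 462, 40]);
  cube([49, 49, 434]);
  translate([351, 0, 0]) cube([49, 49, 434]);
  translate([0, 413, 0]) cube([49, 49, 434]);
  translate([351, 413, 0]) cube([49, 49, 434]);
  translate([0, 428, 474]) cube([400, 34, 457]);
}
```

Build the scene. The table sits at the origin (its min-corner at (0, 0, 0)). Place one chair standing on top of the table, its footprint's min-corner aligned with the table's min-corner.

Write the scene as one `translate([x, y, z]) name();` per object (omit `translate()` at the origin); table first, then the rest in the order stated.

table();
translate([0, 0, 700]) chair();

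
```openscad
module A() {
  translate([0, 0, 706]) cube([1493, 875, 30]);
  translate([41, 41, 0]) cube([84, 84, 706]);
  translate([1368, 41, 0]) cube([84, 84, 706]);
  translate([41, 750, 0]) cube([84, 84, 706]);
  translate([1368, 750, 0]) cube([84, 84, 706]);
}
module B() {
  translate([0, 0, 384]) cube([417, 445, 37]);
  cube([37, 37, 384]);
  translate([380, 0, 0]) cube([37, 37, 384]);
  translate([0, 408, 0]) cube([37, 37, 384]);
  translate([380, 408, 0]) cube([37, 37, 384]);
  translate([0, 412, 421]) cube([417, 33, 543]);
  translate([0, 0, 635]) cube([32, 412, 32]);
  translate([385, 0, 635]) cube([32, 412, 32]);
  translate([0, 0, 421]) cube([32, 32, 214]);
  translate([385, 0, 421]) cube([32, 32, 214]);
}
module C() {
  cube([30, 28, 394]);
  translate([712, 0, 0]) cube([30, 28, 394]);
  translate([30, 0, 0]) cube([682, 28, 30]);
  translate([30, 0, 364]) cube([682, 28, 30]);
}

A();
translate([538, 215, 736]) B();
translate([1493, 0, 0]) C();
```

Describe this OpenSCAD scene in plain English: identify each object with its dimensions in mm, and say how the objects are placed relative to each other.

A is a table: top 1493 mm (x) × 875 mm (y), 30 mm thick, upper face at z = 736 mm, on four 84×84 mm square legs, each inset 41 mm from the nearest pair of top edges, running from z = 0 to the bottom of the top.

B is a chair: 417×445 mm seat, 37 mm thick, top at z = 421 mm, on four 37 mm square corner legs flush with the seat edges. A 33 mm thick backrest slab spans the full seat width, extending 543 mm above the seat top, its back face flush with the seat's +y edge. Two armrests of 32×32 mm section run along each side from the seat's front edge to the front of the backrest, top faces 246 mm above the seat top and outer faces flush with the seat's x-edges; a 32×32 mm post under the front of each armrest stands on the seat at the front corner.

C is a picture frame with a 682×334 mm rectangular opening (x by z) and a uniform 30 mm border on every side. Frame depth is 28 mm along y. It is built from two vertical stiles running the full outside height and two horizontal rails spanning the gap between the stiles.

The chair is on top of the table, centred. The picture frame is against the table's +x side, with their −y faces flush.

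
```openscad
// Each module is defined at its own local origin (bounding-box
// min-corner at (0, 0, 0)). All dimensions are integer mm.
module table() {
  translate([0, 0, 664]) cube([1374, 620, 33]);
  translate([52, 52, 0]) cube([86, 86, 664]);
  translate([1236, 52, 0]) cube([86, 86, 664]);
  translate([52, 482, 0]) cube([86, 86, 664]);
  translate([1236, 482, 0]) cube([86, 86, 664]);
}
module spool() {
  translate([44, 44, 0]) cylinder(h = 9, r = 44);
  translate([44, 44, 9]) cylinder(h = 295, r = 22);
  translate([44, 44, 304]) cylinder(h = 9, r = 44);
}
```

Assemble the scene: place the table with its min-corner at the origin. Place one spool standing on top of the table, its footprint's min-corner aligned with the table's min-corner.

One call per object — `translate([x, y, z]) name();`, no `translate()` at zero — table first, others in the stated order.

table();
translate([0, 0, 697]) spool();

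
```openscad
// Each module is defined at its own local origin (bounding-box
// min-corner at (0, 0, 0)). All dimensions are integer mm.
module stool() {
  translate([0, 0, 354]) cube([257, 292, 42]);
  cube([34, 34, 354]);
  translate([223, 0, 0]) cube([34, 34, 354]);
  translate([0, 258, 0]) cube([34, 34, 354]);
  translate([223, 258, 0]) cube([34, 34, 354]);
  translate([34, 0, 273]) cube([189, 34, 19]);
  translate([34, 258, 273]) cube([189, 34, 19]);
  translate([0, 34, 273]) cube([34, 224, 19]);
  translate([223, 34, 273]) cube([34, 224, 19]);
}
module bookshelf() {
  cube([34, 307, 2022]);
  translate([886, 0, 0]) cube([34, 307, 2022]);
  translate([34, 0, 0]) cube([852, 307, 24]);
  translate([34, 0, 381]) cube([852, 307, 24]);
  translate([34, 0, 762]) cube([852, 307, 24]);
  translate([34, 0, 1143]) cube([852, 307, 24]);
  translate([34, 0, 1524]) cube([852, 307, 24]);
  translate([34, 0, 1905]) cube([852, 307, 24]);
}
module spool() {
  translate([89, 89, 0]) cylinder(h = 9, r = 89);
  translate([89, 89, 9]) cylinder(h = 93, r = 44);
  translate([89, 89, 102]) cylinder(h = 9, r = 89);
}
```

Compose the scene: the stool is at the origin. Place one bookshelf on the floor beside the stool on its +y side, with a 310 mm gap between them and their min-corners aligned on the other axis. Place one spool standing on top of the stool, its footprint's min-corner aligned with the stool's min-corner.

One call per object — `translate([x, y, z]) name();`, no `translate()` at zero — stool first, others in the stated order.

stool();
translate([0, 602, 0]) bookshelf();
translate([0, 0, 396]) spool();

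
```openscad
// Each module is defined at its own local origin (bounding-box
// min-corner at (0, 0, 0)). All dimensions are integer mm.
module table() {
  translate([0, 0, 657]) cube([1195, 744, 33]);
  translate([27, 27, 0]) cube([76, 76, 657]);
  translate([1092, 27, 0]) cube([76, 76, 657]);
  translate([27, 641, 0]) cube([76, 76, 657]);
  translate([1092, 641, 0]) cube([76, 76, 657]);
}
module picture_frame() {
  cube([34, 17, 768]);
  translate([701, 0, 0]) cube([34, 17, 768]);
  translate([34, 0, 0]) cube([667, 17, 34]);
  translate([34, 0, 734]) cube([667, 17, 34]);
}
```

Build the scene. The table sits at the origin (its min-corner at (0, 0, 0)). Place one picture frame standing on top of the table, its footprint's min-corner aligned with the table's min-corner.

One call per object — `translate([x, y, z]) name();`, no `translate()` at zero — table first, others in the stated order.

table();
translate([0, 0, 690]) picture_frame();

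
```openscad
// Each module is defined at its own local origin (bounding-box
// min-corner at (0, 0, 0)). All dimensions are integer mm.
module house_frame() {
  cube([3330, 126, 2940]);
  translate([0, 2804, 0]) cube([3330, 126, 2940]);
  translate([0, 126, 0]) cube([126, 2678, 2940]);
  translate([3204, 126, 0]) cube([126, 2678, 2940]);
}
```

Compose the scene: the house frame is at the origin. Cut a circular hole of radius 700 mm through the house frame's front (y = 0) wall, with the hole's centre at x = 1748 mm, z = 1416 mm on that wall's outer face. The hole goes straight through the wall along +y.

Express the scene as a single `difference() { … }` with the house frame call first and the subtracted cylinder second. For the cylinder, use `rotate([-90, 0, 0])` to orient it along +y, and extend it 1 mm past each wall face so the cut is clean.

difference() {
  house_frame();
  translate([1748, -1, 1416]) rotate([-90, 0, 0]) cylinder(h = 128, r = 700);
}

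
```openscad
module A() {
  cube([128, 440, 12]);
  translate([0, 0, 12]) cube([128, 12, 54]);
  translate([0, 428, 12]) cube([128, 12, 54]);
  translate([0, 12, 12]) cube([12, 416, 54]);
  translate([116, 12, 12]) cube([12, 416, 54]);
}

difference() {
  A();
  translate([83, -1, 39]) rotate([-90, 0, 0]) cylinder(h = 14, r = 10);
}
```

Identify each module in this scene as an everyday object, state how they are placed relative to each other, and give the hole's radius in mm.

The subtracted cylinder has r = 10 mm.

A is an open box. The open box has a circular hole through its front wall. The hole's radius is 10 mm.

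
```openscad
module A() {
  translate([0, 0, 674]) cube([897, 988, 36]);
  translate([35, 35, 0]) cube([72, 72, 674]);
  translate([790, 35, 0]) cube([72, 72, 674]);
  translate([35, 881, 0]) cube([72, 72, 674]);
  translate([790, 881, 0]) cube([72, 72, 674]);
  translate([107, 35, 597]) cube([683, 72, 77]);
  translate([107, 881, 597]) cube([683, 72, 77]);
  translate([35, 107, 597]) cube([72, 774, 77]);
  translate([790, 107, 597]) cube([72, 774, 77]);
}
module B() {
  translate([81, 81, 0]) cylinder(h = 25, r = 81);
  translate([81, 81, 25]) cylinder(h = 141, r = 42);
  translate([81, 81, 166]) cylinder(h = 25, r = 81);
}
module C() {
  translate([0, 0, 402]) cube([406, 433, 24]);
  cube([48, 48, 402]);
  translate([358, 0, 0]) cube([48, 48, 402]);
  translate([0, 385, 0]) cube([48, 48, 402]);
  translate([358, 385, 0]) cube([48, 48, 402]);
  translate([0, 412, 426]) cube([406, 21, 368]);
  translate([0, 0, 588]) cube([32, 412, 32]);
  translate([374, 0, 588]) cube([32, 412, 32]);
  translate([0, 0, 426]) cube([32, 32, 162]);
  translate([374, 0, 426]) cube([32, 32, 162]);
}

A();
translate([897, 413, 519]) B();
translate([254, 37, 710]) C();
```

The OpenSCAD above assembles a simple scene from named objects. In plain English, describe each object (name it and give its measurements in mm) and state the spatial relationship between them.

A is a table: top 897 mm (x) × 988 mm (y), 36 mm thick, upper face at z = 710 mm, on four 72×72 mm square legs, each inset 35 mm from the nearest pair of top edges, running from z = 0 to the bottom of the top. Four apron rails, 72 mm thick and 77 mm tall, run between adjacent legs with their top edges flush with the underside of the top and their outer faces flush with the legs' outer faces.

B is a spool: two coaxial disc flanges of radius 81 mm and thickness 25 mm, joined by a core cylinder of radius 42 mm and height 141 mm. The lower flange rests on z = 0 and the three cylinders share a vertical axis.

C is a chair. The seat is a 406×433×24 mm slab with its top at z = 426 mm, on four 48×48 mm corner legs (flush with the seat edges, standing on z = 0). A flat backrest 21 mm thick, 368 mm tall, spans the full seat width and rises from the seat top along its +y edge, rear face flush with the rear of the seat. Two armrests of 32×32 mm section run along each side from the seat's front edge to the front of the backrest, top faces 194 mm above the seat top and outer faces flush with the seat's x-edges; a 32×32 mm post under the front of each armrest stands on the seat at the front corner.

The spool is beside the table with their tops flush at z = 710. The chair is on top of the table.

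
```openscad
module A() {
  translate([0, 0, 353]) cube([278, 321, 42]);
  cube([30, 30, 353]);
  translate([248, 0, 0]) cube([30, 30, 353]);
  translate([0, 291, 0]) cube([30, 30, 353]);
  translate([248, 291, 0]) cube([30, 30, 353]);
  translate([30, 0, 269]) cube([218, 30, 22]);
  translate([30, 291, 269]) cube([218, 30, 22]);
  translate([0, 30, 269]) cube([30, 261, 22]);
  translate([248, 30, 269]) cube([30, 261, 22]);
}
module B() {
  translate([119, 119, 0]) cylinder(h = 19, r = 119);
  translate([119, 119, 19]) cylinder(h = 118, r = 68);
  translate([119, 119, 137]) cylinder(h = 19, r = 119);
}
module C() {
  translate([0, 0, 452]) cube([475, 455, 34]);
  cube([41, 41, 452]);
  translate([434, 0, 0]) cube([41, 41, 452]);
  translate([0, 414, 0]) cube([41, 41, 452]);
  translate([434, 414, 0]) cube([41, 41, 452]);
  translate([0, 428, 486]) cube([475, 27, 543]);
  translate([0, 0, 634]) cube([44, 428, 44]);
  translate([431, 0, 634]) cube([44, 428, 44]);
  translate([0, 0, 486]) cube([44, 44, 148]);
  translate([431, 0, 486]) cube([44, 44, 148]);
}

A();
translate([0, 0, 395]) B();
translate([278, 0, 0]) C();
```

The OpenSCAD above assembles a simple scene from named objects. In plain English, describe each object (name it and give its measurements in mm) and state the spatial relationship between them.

A is a four-legged stool. The seat is a 278×321×42 mm slab whose top surface is at z = 395 mm; four square legs, each 30×30 mm in cross-section, run from the floor (z = 0) to the underside of the seat, each flush with a corner of the seat. Four stretchers, 30 mm wide and 22 mm tall, connect adjacent legs with their undersides at z = 269 mm, each running between the inner faces of the legs it joins and aligned with the legs' outer faces on the other axis.

B is a spool: two coaxial disc flanges of radius 119 mm and thickness 19 mm, joined by a core cylinder of radius 68 mm and height 118 mm. The lower flange rests on z = 0 and the three cylinders share a vertical axis.

C is a chair. The seat is a 475×455×34 mm slab with its top at z = 486 mm, on four 41×41 mm corner legs (flush with the seat edges, standing on z = 0). A flat backrest 27 mm thick, 543 mm tall, spans the full seat width and rises from the seat top along its +y edge, rear face flush with the rear of the seat. Two armrests of 44×44 mm section run along each side from the seat's front edge to the front of the backrest, top faces 192 mm above the seat top and outer faces flush with the seat's x-edges; a 44×44 mm post under the front of each armrest stands on the seat at the front corner.

The spool is on top of the stool. The chair is against the stool's +x side, with their −y faces flush.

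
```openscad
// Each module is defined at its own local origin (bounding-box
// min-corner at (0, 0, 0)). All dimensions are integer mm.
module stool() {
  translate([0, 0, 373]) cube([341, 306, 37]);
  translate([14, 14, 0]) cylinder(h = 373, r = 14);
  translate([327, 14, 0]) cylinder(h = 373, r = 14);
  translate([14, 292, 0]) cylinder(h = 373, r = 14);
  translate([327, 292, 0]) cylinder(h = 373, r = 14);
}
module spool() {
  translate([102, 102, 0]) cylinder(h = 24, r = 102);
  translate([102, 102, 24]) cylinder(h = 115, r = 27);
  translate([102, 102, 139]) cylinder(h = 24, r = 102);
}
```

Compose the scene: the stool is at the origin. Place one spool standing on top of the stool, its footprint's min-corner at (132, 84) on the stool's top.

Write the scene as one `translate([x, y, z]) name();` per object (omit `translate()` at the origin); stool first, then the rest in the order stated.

stool();
translate([132, 84, 410]) spool();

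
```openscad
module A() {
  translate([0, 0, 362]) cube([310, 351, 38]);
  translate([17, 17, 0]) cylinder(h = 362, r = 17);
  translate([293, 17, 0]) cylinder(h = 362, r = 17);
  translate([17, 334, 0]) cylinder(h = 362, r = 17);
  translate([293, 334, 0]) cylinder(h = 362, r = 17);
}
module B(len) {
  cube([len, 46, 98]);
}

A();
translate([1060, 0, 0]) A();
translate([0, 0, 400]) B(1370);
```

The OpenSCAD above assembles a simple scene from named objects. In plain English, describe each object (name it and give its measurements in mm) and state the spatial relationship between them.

A is a four-legged stool. The seat is 310×351 mm, 38 mm thick, top at z = 400 mm. It stands on four round legs, each 34 mm in diameter, from z = 0 to the seat underside, each leg's axis is inset half a diameter from the nearest pair of seat edges (so the leg's bounding box is flush with the corner).

B is a rectangular beam 1370 mm long (x), 46 mm deep (y), 98 mm thick (z).

The beam spans the tops of two stools placed 750 mm apart, resting at z = 400 mm.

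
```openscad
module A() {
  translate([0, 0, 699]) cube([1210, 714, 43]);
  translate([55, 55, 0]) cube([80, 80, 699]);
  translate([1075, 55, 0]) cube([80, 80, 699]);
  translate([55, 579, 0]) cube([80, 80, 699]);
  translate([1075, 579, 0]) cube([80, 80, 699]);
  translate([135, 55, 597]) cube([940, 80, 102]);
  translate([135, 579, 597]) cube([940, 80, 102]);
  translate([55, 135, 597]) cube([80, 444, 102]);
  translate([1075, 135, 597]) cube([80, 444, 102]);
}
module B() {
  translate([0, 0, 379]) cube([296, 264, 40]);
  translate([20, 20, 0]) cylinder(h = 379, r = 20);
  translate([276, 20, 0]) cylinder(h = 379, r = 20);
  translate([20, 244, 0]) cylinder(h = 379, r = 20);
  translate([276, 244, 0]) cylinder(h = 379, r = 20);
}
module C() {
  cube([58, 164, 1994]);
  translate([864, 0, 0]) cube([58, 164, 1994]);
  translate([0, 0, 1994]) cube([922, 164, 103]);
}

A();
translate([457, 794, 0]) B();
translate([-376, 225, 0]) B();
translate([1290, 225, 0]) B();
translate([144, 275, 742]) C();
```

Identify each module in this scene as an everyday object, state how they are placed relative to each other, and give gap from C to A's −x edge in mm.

A is a table. B is a stool. C is a door frame. Three stools sit around the table at the +y, −x, +x sides. The door frame is on top of the table, centred. The gap from the door frame to the table's −x edge is 144 mm.

The door frame's min-x is at 144; the table's min-x is 0; gap = 144 mm.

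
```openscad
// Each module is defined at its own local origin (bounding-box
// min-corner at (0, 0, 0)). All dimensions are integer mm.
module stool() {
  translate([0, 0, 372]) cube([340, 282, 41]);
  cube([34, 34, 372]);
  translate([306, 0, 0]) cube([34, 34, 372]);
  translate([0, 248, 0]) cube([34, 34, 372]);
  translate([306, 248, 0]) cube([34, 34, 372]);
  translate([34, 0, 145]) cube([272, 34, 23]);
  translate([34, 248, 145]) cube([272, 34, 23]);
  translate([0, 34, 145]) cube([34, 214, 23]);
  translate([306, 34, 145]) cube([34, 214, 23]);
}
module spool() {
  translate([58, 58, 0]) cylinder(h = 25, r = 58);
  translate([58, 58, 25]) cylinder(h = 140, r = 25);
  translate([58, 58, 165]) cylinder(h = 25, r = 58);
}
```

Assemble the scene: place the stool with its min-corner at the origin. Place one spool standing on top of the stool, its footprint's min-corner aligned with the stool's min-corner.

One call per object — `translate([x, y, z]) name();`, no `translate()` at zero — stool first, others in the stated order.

stool();
translate([0, 0, 413]) spool();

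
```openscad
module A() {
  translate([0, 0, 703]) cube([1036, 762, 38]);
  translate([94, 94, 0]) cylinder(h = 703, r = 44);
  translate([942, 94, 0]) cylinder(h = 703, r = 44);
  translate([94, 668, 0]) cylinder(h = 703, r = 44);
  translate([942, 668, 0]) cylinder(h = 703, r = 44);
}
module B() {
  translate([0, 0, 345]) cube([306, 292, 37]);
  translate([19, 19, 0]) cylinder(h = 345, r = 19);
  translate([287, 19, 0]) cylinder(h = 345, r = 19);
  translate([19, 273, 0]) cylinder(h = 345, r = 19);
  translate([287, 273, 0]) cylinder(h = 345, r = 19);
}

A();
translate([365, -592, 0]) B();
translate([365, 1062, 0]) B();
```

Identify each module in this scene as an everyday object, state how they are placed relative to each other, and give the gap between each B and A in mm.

A is a table. B is a stool. Two stools sit around the table at the −y, +y sides. The gap between each stool and the table is 300 mm.

Each stool's nearest face is 300 mm from the table's bounding box.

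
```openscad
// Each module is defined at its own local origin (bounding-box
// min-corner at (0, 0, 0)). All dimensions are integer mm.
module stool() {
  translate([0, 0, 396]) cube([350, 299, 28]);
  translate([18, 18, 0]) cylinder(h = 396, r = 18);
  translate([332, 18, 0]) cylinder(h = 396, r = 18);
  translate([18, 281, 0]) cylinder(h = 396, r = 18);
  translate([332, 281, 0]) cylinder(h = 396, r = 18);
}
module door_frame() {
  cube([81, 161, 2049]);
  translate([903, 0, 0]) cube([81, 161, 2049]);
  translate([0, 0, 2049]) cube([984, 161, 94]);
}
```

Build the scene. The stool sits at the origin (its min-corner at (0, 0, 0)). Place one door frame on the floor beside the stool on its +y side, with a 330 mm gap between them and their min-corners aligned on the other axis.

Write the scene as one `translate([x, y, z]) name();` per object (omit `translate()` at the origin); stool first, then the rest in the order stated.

stool();
translate([0, 629, 0]) door_frame();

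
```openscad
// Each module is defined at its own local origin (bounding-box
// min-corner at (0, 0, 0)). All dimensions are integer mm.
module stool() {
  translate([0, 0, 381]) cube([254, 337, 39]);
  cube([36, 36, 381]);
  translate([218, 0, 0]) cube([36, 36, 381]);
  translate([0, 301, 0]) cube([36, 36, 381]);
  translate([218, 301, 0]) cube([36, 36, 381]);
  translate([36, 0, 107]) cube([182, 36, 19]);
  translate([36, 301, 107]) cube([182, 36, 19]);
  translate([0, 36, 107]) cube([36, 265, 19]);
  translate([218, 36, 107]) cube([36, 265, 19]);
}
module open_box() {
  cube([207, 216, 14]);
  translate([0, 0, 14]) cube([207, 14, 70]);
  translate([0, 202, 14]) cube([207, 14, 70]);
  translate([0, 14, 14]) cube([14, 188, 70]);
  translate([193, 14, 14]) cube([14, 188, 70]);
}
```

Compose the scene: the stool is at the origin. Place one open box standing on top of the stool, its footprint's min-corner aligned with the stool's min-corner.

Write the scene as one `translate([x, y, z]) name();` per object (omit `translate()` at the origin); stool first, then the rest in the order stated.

stool();
translate([0, 0, 420]) open_box();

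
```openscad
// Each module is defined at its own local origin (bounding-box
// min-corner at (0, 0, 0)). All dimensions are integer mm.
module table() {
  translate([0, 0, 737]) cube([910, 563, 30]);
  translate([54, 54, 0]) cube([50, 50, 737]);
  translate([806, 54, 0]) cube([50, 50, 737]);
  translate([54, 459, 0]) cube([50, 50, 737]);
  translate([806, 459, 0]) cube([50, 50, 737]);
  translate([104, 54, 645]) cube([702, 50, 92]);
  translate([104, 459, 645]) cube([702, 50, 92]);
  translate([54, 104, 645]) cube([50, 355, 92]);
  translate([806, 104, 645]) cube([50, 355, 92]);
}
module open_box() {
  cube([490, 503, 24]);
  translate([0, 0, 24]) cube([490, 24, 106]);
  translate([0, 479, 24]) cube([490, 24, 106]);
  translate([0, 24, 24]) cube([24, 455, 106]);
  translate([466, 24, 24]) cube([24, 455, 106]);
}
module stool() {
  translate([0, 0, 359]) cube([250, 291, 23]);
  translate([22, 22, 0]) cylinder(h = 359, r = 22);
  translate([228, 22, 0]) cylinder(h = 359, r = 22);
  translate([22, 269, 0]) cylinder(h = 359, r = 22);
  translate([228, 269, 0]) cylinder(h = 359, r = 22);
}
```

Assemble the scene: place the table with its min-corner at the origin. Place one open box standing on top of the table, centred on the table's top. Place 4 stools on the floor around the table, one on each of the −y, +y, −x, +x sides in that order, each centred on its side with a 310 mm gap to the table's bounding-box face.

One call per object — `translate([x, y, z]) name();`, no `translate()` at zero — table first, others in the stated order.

table();
translate([210, 30, 767]) open_box();
translate([330, -601, 0]) stool();
translate([330, 873, 0]) stool();
translate([-560, 136, 0]) stool();
translate([1220, 136, 0]) stool();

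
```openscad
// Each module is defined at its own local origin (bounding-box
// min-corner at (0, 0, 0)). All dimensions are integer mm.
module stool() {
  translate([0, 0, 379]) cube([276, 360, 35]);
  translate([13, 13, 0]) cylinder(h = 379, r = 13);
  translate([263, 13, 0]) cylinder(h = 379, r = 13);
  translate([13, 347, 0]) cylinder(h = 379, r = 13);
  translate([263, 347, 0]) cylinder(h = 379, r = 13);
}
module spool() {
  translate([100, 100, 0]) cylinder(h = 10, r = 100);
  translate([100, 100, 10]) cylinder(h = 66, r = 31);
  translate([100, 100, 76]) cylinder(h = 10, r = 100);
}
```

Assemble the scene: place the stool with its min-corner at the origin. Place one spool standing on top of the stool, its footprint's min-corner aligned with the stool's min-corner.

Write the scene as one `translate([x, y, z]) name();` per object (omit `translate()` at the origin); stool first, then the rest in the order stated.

stool();
translate([0, 0, 414]) spool();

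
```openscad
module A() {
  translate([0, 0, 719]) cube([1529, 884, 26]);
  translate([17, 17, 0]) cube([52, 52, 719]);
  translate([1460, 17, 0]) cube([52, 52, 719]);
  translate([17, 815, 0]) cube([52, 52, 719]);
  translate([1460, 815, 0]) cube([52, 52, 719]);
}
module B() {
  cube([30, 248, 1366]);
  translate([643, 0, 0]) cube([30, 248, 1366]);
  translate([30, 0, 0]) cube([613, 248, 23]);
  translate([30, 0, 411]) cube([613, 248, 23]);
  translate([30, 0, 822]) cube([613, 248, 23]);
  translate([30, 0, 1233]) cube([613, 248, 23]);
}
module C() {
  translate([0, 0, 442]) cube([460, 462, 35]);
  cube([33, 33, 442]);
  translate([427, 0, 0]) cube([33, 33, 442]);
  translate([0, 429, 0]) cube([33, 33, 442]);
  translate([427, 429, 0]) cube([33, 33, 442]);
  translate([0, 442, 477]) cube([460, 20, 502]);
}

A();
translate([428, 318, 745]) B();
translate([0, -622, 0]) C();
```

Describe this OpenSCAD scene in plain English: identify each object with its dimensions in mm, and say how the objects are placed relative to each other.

A is a rectangular dining table. The top is 1529×884×26 mm with its upper surface at z = 745 mm. It stands on four 52×52 mm square legs, each inset 17 mm from the nearest pair of top edges, running from the floor to the underside of the top.

B is an open bookshelf. Two side panels, each 30 mm thick, 248 mm deep and 1366 mm tall, stand 673 mm apart (outside-to-outside). Between them sit 4 shelves, each 23 mm thick and 248 mm deep, spanning the full gap between the sides. The bottom shelf rests on the floor (its underside at z = 0) and the clear gap between one shelf's top and the next shelf's underside is 388 mm.

C is a chair: 460×462 mm seat, 35 mm thick, top at z = 477 mm, on four 33 mm square corner legs flush with the seat edges. A 20 mm thick backrest slab spans the full seat width, extending 502 mm above the seat top, its back face flush with the seat's +y edge.

The bookshelf is on top of the table, centred. The chair is on the floor beside the table on its −y side.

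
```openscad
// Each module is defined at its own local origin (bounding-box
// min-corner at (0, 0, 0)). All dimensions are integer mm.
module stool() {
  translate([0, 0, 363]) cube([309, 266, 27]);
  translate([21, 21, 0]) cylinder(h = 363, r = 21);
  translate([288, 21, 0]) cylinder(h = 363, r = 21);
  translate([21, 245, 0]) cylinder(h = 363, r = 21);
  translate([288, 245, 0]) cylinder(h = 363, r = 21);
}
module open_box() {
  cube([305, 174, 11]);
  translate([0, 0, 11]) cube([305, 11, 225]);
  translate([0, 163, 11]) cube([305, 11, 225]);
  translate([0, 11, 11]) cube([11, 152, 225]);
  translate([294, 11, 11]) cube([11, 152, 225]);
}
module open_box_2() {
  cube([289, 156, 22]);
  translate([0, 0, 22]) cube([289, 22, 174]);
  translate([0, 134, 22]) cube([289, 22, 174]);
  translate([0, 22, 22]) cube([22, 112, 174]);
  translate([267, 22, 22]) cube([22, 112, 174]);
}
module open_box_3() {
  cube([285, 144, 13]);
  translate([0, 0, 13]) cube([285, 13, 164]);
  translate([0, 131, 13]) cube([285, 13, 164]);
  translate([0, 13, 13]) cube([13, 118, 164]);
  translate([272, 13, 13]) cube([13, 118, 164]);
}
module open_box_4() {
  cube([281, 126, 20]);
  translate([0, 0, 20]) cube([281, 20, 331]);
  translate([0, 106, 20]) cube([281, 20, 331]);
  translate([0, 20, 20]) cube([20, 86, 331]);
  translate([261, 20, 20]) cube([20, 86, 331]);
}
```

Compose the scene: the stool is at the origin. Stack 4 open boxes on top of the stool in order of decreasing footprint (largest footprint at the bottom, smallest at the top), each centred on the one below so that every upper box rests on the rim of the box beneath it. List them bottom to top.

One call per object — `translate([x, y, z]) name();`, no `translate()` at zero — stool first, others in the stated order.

stool();
translate([2, 46, 390]) open_box();
translate([10, 55, 626]) open_box_2();
translate([12, 61, 822]) open_box_3();
translate([14, 70, 999]) open_box_4();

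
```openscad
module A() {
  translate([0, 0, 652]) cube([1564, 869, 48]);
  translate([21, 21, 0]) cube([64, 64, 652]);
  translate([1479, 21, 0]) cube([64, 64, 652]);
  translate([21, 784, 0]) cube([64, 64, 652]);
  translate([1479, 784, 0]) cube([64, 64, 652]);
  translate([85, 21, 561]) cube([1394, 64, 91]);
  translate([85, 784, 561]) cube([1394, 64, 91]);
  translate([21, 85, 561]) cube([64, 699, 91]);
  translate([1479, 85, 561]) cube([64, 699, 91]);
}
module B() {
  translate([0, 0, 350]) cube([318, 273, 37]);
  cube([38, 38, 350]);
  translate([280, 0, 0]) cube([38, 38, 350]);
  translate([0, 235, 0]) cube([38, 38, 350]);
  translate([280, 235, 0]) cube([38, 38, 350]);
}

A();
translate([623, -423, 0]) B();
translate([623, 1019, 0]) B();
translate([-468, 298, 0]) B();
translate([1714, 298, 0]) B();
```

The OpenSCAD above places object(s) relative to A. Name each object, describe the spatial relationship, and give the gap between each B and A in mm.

A is a table. B is a stool. Four stools sit around the table at the −y, +y, −x, +x sides. The gap between each stool and the table is 150 mm.

Each stool's nearest face is 150 mm from the table's bounding box.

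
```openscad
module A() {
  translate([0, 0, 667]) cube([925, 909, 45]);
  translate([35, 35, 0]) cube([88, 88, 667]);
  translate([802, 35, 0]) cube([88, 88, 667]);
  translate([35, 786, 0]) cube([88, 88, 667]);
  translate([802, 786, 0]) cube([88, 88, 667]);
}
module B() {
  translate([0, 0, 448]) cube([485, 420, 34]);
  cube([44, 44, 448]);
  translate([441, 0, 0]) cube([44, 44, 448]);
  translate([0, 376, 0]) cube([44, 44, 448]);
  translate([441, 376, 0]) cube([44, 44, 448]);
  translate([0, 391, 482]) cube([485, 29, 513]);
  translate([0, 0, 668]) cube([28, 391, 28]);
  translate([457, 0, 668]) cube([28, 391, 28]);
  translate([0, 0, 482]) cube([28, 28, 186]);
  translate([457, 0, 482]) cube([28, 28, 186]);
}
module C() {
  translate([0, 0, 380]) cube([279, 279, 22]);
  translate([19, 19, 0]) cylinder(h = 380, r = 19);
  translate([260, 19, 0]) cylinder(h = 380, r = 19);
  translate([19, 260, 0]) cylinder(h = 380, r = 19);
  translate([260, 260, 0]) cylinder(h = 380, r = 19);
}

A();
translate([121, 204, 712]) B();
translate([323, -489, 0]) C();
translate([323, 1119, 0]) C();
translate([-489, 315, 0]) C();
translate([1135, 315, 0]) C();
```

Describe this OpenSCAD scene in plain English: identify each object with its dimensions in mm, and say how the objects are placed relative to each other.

A is a table with a 925×909 mm rectangular top, 45 mm thick, top surface at z = 712 mm, supported by four 88×88 mm square legs, each inset 35 mm from the nearest pair of top edges, running from the floor.

B is a chair. The seat is a 485×420×34 mm slab with its top at z = 482 mm, on four 44×44 mm corner legs (flush with the seat edges, standing on z = 0). A flat backrest 29 mm thick, 513 mm tall, spans the full seat width and rises from the seat top along its +y edge, rear face flush with the rear of the seat. Two armrests of 28×28 mm section run along each side from the seat's front edge to the front of the backrest, top faces 214 mm above the seat top and outer faces flush with the seat's x-edges; a 28×28 mm post under the front of each armrest stands on the seat at the front corner.

C is a four-legged stool. The seat is a 279×279×22 mm slab whose top surface is at z = 402 mm; four round legs, each 38 mm in diameter, run from the floor (z = 0) to the underside of the seat, each leg's axis is inset half a diameter from the nearest pair of seat edges (so the leg's bounding box is flush with the corner).

The chair is on top of the table. Four stools sit around the table at the −y, +y, −x, +x sides.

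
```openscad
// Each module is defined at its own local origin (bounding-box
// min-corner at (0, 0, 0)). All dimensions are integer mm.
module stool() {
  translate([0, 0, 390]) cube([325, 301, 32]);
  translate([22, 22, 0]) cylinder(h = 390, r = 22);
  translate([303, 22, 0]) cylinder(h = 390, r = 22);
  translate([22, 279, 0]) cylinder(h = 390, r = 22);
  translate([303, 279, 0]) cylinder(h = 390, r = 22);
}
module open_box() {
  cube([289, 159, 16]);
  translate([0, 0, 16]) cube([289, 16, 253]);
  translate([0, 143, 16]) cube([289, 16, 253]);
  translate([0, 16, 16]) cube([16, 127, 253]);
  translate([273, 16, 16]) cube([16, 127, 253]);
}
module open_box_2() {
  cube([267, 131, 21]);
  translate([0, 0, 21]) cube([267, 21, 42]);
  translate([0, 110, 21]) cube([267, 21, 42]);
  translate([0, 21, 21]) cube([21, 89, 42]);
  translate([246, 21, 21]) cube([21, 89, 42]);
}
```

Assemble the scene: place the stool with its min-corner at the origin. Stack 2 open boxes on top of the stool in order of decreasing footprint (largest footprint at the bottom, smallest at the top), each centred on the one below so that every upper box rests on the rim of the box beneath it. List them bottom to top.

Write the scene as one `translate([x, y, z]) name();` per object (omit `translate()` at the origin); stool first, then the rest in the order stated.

stool();
translate([18, 71, 422]) open_box();
translate([29, 85, 691]) open_box_2();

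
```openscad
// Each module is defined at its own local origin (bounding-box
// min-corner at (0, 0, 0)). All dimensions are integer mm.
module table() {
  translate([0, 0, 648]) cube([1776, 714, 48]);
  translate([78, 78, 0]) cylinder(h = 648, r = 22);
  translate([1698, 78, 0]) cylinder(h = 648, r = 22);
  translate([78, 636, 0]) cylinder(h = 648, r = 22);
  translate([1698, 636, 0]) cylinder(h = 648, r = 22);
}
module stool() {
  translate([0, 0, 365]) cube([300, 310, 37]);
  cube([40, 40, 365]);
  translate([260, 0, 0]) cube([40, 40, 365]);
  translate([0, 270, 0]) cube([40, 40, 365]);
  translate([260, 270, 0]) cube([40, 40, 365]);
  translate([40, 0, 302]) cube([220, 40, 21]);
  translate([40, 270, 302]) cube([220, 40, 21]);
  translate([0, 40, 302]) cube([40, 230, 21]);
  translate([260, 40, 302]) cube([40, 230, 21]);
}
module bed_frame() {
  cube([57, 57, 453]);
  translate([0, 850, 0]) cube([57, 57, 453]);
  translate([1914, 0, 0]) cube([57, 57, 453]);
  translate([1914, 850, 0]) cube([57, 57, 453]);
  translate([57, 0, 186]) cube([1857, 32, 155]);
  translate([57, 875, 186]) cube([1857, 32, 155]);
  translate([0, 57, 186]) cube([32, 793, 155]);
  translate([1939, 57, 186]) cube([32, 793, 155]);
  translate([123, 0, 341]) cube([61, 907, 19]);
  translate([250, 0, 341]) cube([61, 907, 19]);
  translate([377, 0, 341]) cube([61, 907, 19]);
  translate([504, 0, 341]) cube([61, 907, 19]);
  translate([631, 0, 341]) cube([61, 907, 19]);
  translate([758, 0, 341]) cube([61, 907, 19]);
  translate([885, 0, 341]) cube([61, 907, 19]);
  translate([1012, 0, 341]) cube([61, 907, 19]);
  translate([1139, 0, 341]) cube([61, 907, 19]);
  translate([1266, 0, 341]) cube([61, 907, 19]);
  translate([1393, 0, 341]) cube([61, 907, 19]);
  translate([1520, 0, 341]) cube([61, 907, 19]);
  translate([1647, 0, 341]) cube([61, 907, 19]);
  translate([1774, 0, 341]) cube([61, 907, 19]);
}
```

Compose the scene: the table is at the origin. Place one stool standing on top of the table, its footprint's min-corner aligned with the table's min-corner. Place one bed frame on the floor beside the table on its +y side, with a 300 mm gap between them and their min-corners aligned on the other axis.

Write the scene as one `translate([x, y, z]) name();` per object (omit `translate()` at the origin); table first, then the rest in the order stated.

table();
translate([0, 0, 696]) stool();
translate([0, 1014, 0]) bed_frame();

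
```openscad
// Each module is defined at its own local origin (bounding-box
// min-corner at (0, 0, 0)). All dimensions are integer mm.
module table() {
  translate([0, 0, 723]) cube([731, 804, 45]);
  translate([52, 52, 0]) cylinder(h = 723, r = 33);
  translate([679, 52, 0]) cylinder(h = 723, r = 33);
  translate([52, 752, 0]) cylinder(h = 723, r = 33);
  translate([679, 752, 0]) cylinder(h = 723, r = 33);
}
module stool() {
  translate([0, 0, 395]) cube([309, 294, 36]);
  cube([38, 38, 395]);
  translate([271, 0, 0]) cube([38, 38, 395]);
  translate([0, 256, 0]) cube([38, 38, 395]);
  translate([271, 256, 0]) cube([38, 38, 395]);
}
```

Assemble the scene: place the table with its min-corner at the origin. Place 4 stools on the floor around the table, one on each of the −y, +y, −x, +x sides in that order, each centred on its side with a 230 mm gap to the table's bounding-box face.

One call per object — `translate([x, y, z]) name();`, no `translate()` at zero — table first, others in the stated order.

table();
translate([211, -524, 0]) stool();
translate([211, 1034, 0]) stool();
translate([-539, 255, 0]) stool();
translate([961, 255, 0]) stool();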